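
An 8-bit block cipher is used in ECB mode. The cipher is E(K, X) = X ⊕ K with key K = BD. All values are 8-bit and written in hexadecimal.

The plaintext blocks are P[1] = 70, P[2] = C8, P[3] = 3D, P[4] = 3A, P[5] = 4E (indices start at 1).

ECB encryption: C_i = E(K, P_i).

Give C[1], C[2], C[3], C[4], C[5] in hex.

C[1]: E(K, 70) = CD.
C[2]: E(K, C8) = 75.
C[3]: E(K, 3D) = 80.
C[4]: E(K, 3A) = 87.
C[5]: E(K, 4E) = F3.

C[1] = CD, C[2] = 75, C[3] = 80, C[4] = 87, C[5] = F3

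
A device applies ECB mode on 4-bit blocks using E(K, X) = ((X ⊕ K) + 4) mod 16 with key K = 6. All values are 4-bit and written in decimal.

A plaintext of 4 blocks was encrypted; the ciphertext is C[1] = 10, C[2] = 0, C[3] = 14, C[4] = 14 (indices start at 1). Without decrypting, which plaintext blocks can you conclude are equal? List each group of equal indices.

P[3] = P[4]

ECB encrypts each block independently with the same key, so equal ciphertext blocks imply equal plaintext blocks.
C[3] = C[4] = 14, so P[3] = P[4].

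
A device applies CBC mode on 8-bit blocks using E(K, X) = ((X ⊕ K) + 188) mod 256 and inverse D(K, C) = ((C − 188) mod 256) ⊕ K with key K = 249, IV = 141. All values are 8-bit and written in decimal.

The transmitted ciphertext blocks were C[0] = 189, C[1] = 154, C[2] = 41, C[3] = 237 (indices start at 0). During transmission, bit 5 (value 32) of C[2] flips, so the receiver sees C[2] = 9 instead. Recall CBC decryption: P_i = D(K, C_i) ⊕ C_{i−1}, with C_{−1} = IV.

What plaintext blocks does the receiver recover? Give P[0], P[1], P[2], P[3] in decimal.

P[0] = 117, P[1] = 154, P[2] = 46, P[3] = 193

Only C[2] changed, to 9. In CBC, a change in C_i garbles P_i and flips the same bit in P_{i+1}. Decrypting the received ciphertext:
P[0]: D(K, 189) = 248; 248 ⊕ 141 = 117.
P[1]: D(K, 154) = 39; 39 ⊕ 189 = 154.
P[2]: D(K, 9) = 180; 180 ⊕ 154 = 46.
P[3]: D(K, 237) = 200; 200 ⊕ 9 = 193.
Blocks that differ from the original plaintext: P[2], P[3].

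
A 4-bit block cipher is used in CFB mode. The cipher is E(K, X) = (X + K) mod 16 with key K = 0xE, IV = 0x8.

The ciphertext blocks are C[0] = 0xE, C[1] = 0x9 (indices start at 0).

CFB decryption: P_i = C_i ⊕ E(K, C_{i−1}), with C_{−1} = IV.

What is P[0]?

P[0]: E(K, 0x8) = 0x6; 0xE ⊕ 0x6 = 0x8.

P[0] = 0x8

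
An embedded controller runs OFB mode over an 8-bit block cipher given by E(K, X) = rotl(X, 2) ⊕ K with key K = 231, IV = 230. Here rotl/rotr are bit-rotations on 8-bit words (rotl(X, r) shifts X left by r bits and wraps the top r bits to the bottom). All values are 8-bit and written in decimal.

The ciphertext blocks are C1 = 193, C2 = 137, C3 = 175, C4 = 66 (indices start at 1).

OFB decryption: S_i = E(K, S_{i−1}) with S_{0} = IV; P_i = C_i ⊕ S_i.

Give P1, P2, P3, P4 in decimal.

P1: S = E(K, 230) = 124; 193 ⊕ 124 = 189.
P2: S = E(K, 124) = 22; 137 ⊕ 22 = 159.
P3: S = E(K, 22) = 191; 175 ⊕ 191 = 16.
P4: S = E(K, 191) = 25; 66 ⊕ 25 = 91.

P1 = 189, P2 = 159, P3 = 16, P4 = 91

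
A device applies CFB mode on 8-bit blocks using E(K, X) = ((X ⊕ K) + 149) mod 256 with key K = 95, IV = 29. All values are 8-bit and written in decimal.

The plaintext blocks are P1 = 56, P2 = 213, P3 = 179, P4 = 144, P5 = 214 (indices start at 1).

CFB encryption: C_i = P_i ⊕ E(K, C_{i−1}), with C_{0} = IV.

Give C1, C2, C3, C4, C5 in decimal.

C1 = 239, C2 = 144, C3 = 215, C4 = 141, C5 = 177

C1: E(K, 29) = 215; 56 ⊕ 215 = 239.
C2: E(K, 239) = 69; 213 ⊕ 69 = 144.
C3: E(K, 144) = 100; 179 ⊕ 100 = 215.
C4: E(K, 215) = 29; 144 ⊕ 29 = 141.
C5: E(K, 141) = 103; 214 ⊕ 103 = 177.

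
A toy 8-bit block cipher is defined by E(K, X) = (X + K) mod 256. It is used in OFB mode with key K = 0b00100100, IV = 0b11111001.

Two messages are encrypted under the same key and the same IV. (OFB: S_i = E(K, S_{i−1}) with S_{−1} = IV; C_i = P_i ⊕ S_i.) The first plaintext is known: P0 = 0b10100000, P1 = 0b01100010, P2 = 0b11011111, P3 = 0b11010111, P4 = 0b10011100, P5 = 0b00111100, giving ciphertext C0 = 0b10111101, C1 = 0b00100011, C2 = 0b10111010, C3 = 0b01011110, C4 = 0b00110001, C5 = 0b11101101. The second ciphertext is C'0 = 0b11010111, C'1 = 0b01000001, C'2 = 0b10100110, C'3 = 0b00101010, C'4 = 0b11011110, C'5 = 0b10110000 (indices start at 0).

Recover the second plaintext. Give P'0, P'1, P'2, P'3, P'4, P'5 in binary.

In OFB with a reused IV, both messages share the same keystream S_i, so C_i ⊕ C'_i = P_i ⊕ P'_i and thus P'_i = P_i ⊕ C_i ⊕ C'_i.
P'0: 0b10100000 ⊕ 0b10111101 ⊕ 0b11010111 = 0b11001010.
P'1: 0b01100010 ⊕ 0b00100011 ⊕ 0b01000001 = 0b00000000.
P'2: 0b11011111 ⊕ 0b10111010 ⊕ 0b10100110 = 0b11000011.
P'3: 0b11010111 ⊕ 0b01011110 ⊕ 0b00101010 = 0b10100011.
P'4: 0b10011100 ⊕ 0b00110001 ⊕ 0b11011110 = 0b01110011.
P'5: 0b00111100 ⊕ 0b11101101 ⊕ 0b10110000 = 0b01100001.

P'0 = 0b11001010, P'1 = 0b00000000, P'2 = 0b11000011, P'3 = 0b10100011, P'4 = 0b01110011, P'5 = 0b01100001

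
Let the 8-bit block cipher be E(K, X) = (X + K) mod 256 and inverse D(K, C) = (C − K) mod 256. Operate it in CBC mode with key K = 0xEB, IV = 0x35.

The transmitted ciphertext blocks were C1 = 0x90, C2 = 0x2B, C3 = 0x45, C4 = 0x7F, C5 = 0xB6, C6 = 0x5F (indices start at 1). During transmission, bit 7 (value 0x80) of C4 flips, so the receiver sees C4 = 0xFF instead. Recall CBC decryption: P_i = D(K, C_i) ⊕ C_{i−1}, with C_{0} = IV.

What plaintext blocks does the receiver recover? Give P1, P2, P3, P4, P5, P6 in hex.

Only C4 changed, to 0xFF. In CBC, a change in C_i garbles P_i and flips the same bit in P_{i+1}. Decrypting the received ciphertext:
P1: D(K, 0x90) = 0xA5; 0xA5 ⊕ 0x35 = 0x90.
P2: D(K, 0x2B) = 0x40; 0x40 ⊕ 0x90 = 0xD0.
P3: D(K, 0x45) = 0x5A; 0x5A ⊕ 0x2B = 0x71.
P4: D(K, 0xFF) = 0x14; 0x14 ⊕ 0x45 = 0x51.
P5: D(K, 0xB6) = 0xCB; 0xCB ⊕ 0xFF = 0x34.
P6: D(K, 0x5F) = 0x74; 0x74 ⊕ 0xB6 = 0xC2.
Blocks that differ from the original plaintext: P4, P5.

P1 = 0x90, P2 = 0xD0, P3 = 0x71, P4 = 0x51, P5 = 0x34, P6 = 0xC2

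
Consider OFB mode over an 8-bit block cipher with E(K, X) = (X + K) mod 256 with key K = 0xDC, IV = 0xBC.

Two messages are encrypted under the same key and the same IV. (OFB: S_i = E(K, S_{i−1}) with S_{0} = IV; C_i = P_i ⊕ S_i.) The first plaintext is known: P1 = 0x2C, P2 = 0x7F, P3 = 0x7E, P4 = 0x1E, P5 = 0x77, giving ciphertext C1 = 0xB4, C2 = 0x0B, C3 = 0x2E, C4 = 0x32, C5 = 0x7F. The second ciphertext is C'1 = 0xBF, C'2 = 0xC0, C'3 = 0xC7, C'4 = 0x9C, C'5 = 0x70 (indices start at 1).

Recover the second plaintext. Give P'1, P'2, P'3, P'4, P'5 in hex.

P'1 = 0x27, P'2 = 0xB4, P'3 = 0x97, P'4 = 0xB0, P'5 = 0x78

In OFB with a reused IV, both messages share the same keystream S_i, so C_i ⊕ C'_i = P_i ⊕ P'_i and thus P'_i = P_i ⊕ C_i ⊕ C'_i.
P'1: 0x2C ⊕ 0xB4 ⊕ 0xBF = 0x27.
P'2: 0x7F ⊕ 0x0B ⊕ 0xC0 = 0xB4.
P'3: 0x7E ⊕ 0x2E ⊕ 0xC7 = 0x97.
P'4: 0x1E ⊕ 0x32 ⊕ 0x9C = 0xB0.
P'5: 0x77 ⊕ 0x7F ⊕ 0x70 = 0x78.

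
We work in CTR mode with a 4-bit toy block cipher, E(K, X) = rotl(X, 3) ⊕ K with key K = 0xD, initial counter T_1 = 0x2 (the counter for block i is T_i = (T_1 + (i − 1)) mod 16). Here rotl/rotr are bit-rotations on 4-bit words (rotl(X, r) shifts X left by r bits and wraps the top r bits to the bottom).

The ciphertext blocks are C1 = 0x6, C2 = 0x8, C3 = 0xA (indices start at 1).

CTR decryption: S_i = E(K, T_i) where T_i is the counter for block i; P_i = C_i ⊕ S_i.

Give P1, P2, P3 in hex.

P1 = 0xA, P2 = 0xC, P3 = 0x5

P1: T = 0x2, S = E(K, T) = 0xC; 0x6 ⊕ 0xC = 0xA.
P2: T = 0x3, S = E(K, T) = 0x4; 0x8 ⊕ 0x4 = 0xC.
P3: T = 0x4, S = E(K, T) = 0xF; 0xA ⊕ 0xF = 0x5.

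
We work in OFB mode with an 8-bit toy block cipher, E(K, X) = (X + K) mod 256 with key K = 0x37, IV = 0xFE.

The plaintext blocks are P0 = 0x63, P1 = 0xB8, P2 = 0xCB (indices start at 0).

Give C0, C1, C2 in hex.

C0 = 0x56, C1 = 0xD4, C2 = 0x68

OFB encryption: S_i = E(K, S_{i−1}) with S_{−1} = IV; C_i = P_i ⊕ S_i.
C0: S = E(K, 0xFE) = 0x35; 0x63 ⊕ 0x35 = 0x56.
C1: S = E(K, 0x35) = 0x6C; 0xB8 ⊕ 0x6C = 0xD4.
C2: S = E(K, 0x6C) = 0xA3; 0xCB ⊕ 0xA3 = 0x68.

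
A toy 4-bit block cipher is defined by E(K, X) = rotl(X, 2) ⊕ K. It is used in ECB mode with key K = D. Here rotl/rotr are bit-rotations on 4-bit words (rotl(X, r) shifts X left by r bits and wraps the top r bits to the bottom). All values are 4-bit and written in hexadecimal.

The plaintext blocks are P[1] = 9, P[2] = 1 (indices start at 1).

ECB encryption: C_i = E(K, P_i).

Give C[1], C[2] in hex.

C[1] = B, C[2] = 9

C[1]: E(K, 9) = B.
C[2]: E(K, 1) = 9.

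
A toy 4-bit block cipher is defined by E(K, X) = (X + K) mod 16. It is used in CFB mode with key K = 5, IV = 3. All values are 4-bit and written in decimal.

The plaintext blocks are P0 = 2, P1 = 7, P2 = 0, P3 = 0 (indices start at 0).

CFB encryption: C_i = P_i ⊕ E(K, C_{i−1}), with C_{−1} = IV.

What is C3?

C3 = 2

C0: E(K, 3) = 8; 2 ⊕ 8 = 10.
C1: E(K, 10) = 15; 7 ⊕ 15 = 8.
C2: E(K, 8) = 13; 0 ⊕ 13 = 13.
C3: E(K, 13) = 2; 0 ⊕ 2 = 2.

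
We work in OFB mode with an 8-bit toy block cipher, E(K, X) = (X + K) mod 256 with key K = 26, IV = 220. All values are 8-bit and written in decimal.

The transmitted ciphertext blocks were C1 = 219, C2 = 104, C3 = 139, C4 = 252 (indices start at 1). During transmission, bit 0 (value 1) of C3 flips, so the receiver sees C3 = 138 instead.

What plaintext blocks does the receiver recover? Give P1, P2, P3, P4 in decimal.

P1 = 45, P2 = 120, P3 = 160, P4 = 184

OFB decryption: S_i = E(K, S_{i−1}) with S_{0} = IV; P_i = C_i ⊕ S_i.
Only C3 changed, to 138. In OFB, a change in C_i flips the same bit in P_i only; the keystream is unaffected. Decrypting the received ciphertext:
P1: S = E(K, 220) = 246; 219 ⊕ 246 = 45.
P2: S = E(K, 246) = 16; 104 ⊕ 16 = 120.
P3: S = E(K, 16) = 42; 138 ⊕ 42 = 160.
P4: S = E(K, 42) = 68; 252 ⊕ 68 = 184.
Blocks that differ from the original plaintext: P3.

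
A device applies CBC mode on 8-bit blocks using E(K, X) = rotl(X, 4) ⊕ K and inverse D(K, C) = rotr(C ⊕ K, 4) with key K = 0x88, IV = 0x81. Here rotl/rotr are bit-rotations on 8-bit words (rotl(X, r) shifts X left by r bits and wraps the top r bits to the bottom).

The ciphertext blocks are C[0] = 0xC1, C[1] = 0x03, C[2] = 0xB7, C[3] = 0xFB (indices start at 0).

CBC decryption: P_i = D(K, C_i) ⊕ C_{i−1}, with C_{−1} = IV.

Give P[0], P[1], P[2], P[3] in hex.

P[0] = 0x15, P[1] = 0x79, P[2] = 0xF0, P[3] = 0x80

P[0]: D(K, 0xC1) = 0x94; 0x94 ⊕ 0x81 = 0x15.
P[1]: D(K, 0x03) = 0xB8; 0xB8 ⊕ 0xC1 = 0x79.
P[2]: D(K, 0xB7) = 0xF3; 0xF3 ⊕ 0x03 = 0xF0.
P[3]: D(K, 0xFB) = 0x37; 0x37 ⊕ 0xB7 = 0x80.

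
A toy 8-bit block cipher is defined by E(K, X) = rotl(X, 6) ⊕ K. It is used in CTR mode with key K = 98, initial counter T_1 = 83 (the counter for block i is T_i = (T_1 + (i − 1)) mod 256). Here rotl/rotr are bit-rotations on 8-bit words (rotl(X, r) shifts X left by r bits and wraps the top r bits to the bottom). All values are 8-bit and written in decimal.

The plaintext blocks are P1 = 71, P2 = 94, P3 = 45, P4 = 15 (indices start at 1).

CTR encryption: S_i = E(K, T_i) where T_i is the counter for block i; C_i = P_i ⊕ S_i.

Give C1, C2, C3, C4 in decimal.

C1: T = 83, S = E(K, T) = 182; 71 ⊕ 182 = 241.
C2: T = 84, S = E(K, T) = 119; 94 ⊕ 119 = 41.
C3: T = 85, S = E(K, T) = 55; 45 ⊕ 55 = 26.
C4: T = 86, S = E(K, T) = 247; 15 ⊕ 247 = 248.

C1 = 241, C2 = 41, C3 = 26, C4 = 248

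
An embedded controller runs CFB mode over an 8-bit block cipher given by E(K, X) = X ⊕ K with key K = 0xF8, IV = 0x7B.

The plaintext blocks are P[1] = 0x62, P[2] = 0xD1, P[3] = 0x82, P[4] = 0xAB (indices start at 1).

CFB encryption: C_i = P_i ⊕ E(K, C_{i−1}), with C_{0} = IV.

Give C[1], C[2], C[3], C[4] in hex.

C[1]: E(K, 0x7B) = 0x83; 0x62 ⊕ 0x83 = 0xE1.
C[2]: E(K, 0xE1) = 0x19; 0xD1 ⊕ 0x19 = 0xC8.
C[3]: E(K, 0xC8) = 0x30; 0x82 ⊕ 0x30 = 0xB2.
C[4]: E(K, 0xB2) = 0x4A; 0xAB ⊕ 0x4A = 0xE1.

C[1] = 0xE1, C[2] = 0xC8, C[3] = 0xB2, C[4] = 0xE1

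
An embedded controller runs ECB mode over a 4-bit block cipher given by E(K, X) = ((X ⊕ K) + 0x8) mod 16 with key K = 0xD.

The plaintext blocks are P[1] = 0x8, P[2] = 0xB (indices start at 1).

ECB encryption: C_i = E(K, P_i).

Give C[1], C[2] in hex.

C[1]: E(K, 0x8) = 0xD.
C[2]: E(K, 0xB) = 0xE.

C[1] = 0xD, C[2] = 0xE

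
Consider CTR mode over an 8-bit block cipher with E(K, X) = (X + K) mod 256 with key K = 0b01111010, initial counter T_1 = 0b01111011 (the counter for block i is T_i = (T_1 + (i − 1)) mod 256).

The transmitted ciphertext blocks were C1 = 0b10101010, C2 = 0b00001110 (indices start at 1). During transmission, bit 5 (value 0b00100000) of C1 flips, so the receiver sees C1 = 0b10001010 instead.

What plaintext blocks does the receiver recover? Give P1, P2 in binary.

CTR decryption: S_i = E(K, T_i) where T_i is the counter for block i; P_i = C_i ⊕ S_i.
Only C1 changed, to 0b10001010. In CTR, a change in C_i flips the same bit in P_i only; the keystream is unaffected. Decrypting the received ciphertext:
P1: T = 0b01111011, S = E(K, T) = 0b11110101; 0b10001010 ⊕ 0b11110101 = 0b01111111.
P2: T = 0b01111100, S = E(K, T) = 0b11110110; 0b00001110 ⊕ 0b11110110 = 0b11111000.
Blocks that differ from the original plaintext: P1.

P1 = 0b01111111, P2 = 0b11111000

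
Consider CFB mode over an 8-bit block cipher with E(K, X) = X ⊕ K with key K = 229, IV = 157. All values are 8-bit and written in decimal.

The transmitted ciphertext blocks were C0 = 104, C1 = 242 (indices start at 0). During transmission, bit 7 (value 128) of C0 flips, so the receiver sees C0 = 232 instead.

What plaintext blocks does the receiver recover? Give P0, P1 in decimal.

P0 = 144, P1 = 255

CFB decryption: P_i = C_i ⊕ E(K, C_{i−1}), with C_{−1} = IV.
Only C0 changed, to 232. In CFB, a change in C_i flips the same bit in P_i and garbles P_{i+1}. Decrypting the received ciphertext:
P0: E(K, 157) = 120; 232 ⊕ 120 = 144.
P1: E(K, 232) = 13; 242 ⊕ 13 = 255.
Blocks that differ from the original plaintext: P0, P1.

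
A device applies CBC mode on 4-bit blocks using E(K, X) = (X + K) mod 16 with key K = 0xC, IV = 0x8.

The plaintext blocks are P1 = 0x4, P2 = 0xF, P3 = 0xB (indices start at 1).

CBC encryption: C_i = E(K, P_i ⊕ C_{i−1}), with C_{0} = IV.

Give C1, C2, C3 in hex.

C1 = 0x8, C2 = 0x3, C3 = 0x4

C1: P1 ⊕ 0x8 = 0xC; E(K, 0xC) = 0x8.
C2: P2 ⊕ 0x8 = 0x7; E(K, 0x7) = 0x3.
C3: P3 ⊕ 0x3 = 0x8; E(K, 0x8) = 0x4.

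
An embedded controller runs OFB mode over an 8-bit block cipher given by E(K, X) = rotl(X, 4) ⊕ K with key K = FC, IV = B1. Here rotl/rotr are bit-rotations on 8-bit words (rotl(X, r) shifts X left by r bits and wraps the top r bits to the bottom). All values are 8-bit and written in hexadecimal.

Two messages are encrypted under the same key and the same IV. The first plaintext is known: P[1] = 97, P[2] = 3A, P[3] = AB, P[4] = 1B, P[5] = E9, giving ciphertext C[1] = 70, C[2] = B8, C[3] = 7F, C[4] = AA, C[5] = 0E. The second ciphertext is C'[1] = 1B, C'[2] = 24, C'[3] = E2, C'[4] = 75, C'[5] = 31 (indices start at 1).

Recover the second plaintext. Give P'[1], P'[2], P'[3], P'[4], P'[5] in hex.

In OFB with a reused IV, both messages share the same keystream S_i, so C_i ⊕ C'_i = P_i ⊕ P'_i and thus P'_i = P_i ⊕ C_i ⊕ C'_i.
P'[1]: 97 ⊕ 70 ⊕ 1B = FC.
P'[2]: 3A ⊕ B8 ⊕ 24 = A6.
P'[3]: AB ⊕ 7F ⊕ E2 = 36.
P'[4]: 1B ⊕ AA ⊕ 75 = C4.
P'[5]: E9 ⊕ 0E ⊕ 31 = D6.

P'[1] = FC, P'[2] = A6, P'[3] = 36, P'[4] = C4, P'[5] = D6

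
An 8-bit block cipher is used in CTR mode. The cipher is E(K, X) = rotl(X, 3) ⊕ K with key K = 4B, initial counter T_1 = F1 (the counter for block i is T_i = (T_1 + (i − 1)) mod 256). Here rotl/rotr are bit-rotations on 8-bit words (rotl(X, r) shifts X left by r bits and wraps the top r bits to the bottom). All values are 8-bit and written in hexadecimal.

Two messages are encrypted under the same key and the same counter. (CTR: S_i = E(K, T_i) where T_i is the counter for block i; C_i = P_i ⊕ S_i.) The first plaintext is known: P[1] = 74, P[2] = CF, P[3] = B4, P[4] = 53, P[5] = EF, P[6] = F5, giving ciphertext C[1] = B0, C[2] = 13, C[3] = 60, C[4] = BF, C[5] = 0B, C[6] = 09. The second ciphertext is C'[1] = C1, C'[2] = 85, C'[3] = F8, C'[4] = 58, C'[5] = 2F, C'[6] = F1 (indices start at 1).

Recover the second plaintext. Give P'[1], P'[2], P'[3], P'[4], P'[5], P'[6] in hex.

In CTR with a reused counter, both messages share the same keystream S_i, so C_i ⊕ C'_i = P_i ⊕ P'_i and thus P'_i = P_i ⊕ C_i ⊕ C'_i.
P'[1]: 74 ⊕ B0 ⊕ C1 = 05.
P'[2]: CF ⊕ 13 ⊕ 85 = 59.
P'[3]: B4 ⊕ 60 ⊕ F8 = 2C.
P'[4]: 53 ⊕ BF ⊕ 58 = B4.
P'[5]: EF ⊕ 0B ⊕ 2F = CB.
P'[6]: F5 ⊕ 09 ⊕ F1 = 0D.

P'[1] = 05, P'[2] = 59, P'[3] = 2C, P'[4] = B4, P'[5] = CB, P'[6] = 0D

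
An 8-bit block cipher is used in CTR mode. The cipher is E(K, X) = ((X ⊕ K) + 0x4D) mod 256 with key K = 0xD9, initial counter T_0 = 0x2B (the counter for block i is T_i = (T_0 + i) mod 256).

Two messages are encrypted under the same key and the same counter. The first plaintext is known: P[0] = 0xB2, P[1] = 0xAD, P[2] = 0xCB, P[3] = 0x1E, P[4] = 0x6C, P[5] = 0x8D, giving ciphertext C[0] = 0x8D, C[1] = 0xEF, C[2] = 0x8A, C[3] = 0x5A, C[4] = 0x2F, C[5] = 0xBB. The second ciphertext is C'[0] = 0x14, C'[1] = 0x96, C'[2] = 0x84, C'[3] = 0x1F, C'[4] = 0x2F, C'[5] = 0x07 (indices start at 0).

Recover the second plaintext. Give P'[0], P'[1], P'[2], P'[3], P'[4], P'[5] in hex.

P'[0] = 0x2B, P'[1] = 0xD4, P'[2] = 0xC5, P'[3] = 0x5B, P'[4] = 0x6C, P'[5] = 0x31

In CTR with a reused counter, both messages share the same keystream S_i, so C_i ⊕ C'_i = P_i ⊕ P'_i and thus P'_i = P_i ⊕ C_i ⊕ C'_i.
P'[0]: 0xB2 ⊕ 0x8D ⊕ 0x14 = 0x2B.
P'[1]: 0xAD ⊕ 0xEF ⊕ 0x96 = 0xD4.
P'[2]: 0xCB ⊕ 0x8A ⊕ 0x84 = 0xC5.
P'[3]: 0x1E ⊕ 0x5A ⊕ 0x1F = 0x5B.
P'[4]: 0x6C ⊕ 0x2F ⊕ 0x2F = 0x6C.
P'[5]: 0x8D ⊕ 0xBB ⊕ 0x07 = 0x31.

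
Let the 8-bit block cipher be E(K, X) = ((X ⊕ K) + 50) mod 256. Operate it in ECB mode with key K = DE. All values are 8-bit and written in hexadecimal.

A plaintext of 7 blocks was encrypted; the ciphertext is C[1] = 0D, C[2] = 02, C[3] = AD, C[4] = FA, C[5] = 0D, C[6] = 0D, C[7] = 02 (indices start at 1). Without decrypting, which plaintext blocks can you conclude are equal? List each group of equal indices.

ECB encrypts each block independently with the same key, so equal ciphertext blocks imply equal plaintext blocks.
C[1] = C[5] = C[6] = 0D, so P[1] = P[5] = P[6].
C[2] = C[7] = 02, so P[2] = P[7].

P[1] = P[5] = P[6]; P[2] = P[7]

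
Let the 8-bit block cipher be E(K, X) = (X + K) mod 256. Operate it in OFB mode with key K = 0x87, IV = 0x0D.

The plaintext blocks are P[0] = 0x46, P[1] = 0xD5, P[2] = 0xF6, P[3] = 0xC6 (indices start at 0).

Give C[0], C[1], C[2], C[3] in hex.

C[0] = 0xD2, C[1] = 0xCE, C[2] = 0x54, C[3] = 0xEF

OFB encryption: S_i = E(K, S_{i−1}) with S_{−1} = IV; C_i = P_i ⊕ S_i.
C[0]: S = E(K, 0x0D) = 0x94; 0x46 ⊕ 0x94 = 0xD2.
C[1]: S = E(K, 0x94) = 0x1B; 0xD5 ⊕ 0x1B = 0xCE.
C[2]: S = E(K, 0x1B) = 0xA2; 0xF6 ⊕ 0xA2 = 0x54.
C[3]: S = E(K, 0xA2) = 0x29; 0xC6 ⊕ 0x29 = 0xEF.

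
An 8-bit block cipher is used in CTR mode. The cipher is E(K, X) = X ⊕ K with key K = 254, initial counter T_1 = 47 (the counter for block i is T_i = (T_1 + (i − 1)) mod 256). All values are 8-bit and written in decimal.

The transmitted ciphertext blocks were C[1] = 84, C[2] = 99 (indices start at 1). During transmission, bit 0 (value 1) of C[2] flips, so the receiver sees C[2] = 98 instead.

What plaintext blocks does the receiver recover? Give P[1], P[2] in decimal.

P[1] = 133, P[2] = 172

CTR decryption: S_i = E(K, T_i) where T_i is the counter for block i; P_i = C_i ⊕ S_i.
Only C[2] changed, to 98. In CTR, a change in C_i flips the same bit in P_i only; the keystream is unaffected. Decrypting the received ciphertext:
P[1]: T = 47, S = E(K, T) = 209; 84 ⊕ 209 = 133.
P[2]: T = 48, S = E(K, T) = 206; 98 ⊕ 206 = 172.
Blocks that differ from the original plaintext: P[2].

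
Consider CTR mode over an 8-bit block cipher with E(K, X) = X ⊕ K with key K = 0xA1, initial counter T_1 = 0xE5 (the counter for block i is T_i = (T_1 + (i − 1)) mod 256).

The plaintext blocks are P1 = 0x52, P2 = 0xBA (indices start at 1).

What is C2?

CTR encryption: S_i = E(K, T_i) where T_i is the counter for block i; C_i = P_i ⊕ S_i.
C1: T = 0xE5, S = E(K, T) = 0x44; 0x52 ⊕ 0x44 = 0x16.
C2: T = 0xE6, S = E(K, T) = 0x47; 0xBA ⊕ 0x47 = 0xFD.

C2 = 0xFD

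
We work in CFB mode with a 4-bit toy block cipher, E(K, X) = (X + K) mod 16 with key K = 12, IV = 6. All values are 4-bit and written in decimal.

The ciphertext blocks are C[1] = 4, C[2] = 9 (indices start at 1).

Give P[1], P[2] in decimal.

CFB decryption: P_i = C_i ⊕ E(K, C_{i−1}), with C_{0} = IV.
P[1]: E(K, 6) = 2; 4 ⊕ 2 = 6.
P[2]: E(K, 4) = 0; 9 ⊕ 0 = 9.

P[1] = 6, P[2] = 9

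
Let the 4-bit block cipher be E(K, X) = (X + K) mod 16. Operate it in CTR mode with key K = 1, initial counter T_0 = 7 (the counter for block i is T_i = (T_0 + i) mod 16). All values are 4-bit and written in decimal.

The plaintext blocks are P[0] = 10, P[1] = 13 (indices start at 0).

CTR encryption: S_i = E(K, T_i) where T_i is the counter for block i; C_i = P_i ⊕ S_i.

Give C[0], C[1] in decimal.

C[0] = 2, C[1] = 4

C[0]: T = 7, S = E(K, T) = 8; 10 ⊕ 8 = 2.
C[1]: T = 8, S = E(K, T) = 9; 13 ⊕ 9 = 4.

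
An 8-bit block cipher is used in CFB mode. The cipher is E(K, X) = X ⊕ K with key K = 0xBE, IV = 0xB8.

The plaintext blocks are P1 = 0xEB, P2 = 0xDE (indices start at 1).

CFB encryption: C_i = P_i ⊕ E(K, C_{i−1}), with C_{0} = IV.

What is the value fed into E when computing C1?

C1: E(K, 0xB8) = 0x06; 0xEB ⊕ 0x06 = 0xED.
So the input to E for block 1 is 0xB8.

0xB8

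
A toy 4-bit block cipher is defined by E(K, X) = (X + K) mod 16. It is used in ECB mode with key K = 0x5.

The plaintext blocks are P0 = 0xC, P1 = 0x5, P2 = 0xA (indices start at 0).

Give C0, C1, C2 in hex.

C0 = 0x1, C1 = 0xA, C2 = 0xF

ECB encryption: C_i = E(K, P_i).
C0: E(K, 0xC) = 0x1.
C1: E(K, 0x5) = 0xA.
C2: E(K, 0xA) = 0xF.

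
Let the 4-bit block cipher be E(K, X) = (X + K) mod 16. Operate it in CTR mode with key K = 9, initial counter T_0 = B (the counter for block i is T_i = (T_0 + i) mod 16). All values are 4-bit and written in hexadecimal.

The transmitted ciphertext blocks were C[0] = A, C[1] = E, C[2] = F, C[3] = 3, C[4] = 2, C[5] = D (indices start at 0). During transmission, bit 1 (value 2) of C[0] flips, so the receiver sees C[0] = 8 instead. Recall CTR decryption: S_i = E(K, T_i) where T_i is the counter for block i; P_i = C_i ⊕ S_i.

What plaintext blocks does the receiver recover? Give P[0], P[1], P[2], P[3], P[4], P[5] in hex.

Only C[0] changed, to 8. In CTR, a change in C_i flips the same bit in P_i only; the keystream is unaffected. Decrypting the received ciphertext:
P[0]: T = B, S = E(K, T) = 4; 8 ⊕ 4 = C.
P[1]: T = C, S = E(K, T) = 5; E ⊕ 5 = B.
P[2]: T = D, S = E(K, T) = 6; F ⊕ 6 = 9.
P[3]: T = E, S = E(K, T) = 7; 3 ⊕ 7 = 4.
P[4]: T = F, S = E(K, T) = 8; 2 ⊕ 8 = A.
P[5]: T = 0, S = E(K, T) = 9; D ⊕ 9 = 4.
Blocks that differ from the original plaintext: P[0].

P[0] = C, P[1] = B, P[2] = 9, P[3] = 4, P[4] = A, P[5] = 4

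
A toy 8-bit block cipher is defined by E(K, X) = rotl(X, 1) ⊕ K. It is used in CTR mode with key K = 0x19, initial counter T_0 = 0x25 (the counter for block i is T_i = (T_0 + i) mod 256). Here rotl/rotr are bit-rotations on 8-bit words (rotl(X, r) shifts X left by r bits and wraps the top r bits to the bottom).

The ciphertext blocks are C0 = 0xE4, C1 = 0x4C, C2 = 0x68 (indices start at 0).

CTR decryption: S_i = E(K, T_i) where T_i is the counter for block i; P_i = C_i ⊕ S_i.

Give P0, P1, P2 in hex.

P0: T = 0x25, S = E(K, T) = 0x53; 0xE4 ⊕ 0x53 = 0xB7.
P1: T = 0x26, S = E(K, T) = 0x55; 0x4C ⊕ 0x55 = 0x19.
P2: T = 0x27, S = E(K, T) = 0x57; 0x68 ⊕ 0x57 = 0x3F.

P0 = 0xB7, P1 = 0x19, P2 = 0x3F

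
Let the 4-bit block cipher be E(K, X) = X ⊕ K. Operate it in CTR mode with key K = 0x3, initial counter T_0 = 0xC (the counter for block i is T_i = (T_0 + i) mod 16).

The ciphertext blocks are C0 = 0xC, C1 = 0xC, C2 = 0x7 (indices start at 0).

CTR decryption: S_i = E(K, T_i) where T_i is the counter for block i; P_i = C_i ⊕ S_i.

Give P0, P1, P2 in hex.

P0 = 0x3, P1 = 0x2, P2 = 0xA

P0: T = 0xC, S = E(K, T) = 0xF; 0xC ⊕ 0xF = 0x3.
P1: T = 0xD, S = E(K, T) = 0xE; 0xC ⊕ 0xE = 0x2.
P2: T = 0xE, S = E(K, T) = 0xD; 0x7 ⊕ 0xD = 0xA.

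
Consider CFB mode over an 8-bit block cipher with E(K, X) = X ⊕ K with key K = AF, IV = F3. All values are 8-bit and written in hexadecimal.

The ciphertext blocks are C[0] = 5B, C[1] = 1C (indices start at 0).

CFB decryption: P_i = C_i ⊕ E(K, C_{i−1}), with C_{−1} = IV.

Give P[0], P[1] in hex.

P[0] = 07, P[1] = E8

P[0]: E(K, F3) = 5C; 5B ⊕ 5C = 07.
P[1]: E(K, 5B) = F4; 1C ⊕ F4 = E8.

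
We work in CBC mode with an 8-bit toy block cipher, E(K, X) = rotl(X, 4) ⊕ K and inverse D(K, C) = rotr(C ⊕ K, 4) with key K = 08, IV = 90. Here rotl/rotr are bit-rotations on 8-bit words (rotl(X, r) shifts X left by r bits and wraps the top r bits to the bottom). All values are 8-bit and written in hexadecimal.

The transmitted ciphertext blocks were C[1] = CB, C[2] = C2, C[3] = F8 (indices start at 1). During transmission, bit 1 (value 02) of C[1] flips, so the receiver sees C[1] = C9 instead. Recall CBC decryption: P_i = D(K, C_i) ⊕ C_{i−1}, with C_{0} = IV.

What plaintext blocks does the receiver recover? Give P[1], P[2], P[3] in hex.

Only C[1] changed, to C9. In CBC, a change in C_i garbles P_i and flips the same bit in P_{i+1}. Decrypting the received ciphertext:
P[1]: D(K, C9) = 1C; 1C ⊕ 90 = 8C.
P[2]: D(K, C2) = AC; AC ⊕ C9 = 65.
P[3]: D(K, F8) = 0F; 0F ⊕ C2 = CD.
Blocks that differ from the original plaintext: P[1], P[2].

P[1] = 8C, P[2] = 65, P[3] = CD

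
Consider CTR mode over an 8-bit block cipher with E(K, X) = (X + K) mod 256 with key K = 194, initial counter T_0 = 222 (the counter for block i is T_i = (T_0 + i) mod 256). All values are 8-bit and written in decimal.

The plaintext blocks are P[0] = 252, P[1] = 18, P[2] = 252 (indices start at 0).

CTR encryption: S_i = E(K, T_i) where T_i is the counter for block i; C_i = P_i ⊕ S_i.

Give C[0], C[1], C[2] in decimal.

C[0]: T = 222, S = E(K, T) = 160; 252 ⊕ 160 = 92.
C[1]: T = 223, S = E(K, T) = 161; 18 ⊕ 161 = 179.
C[2]: T = 224, S = E(K, T) = 162; 252 ⊕ 162 = 94.

C[0] = 92, C[1] = 179, C[2] = 94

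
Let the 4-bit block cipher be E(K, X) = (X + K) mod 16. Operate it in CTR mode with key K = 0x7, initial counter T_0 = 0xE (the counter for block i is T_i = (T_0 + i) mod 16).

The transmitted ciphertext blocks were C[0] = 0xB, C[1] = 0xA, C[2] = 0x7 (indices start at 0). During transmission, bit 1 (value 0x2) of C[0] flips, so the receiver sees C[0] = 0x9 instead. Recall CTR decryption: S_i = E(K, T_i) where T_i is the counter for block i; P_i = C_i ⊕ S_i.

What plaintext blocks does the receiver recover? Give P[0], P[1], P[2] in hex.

P[0] = 0xC, P[1] = 0xC, P[2] = 0x0

Only C[0] changed, to 0x9. In CTR, a change in C_i flips the same bit in P_i only; the keystream is unaffected. Decrypting the received ciphertext:
P[0]: T = 0xE, S = E(K, T) = 0x5; 0x9 ⊕ 0x5 = 0xC.
P[1]: T = 0xF, S = E(K, T) = 0x6; 0xA ⊕ 0x6 = 0xC.
P[2]: T = 0x0, S = E(K, T) = 0x7; 0x7 ⊕ 0x7 = 0x0.
Blocks that differ from the original plaintext: P[0].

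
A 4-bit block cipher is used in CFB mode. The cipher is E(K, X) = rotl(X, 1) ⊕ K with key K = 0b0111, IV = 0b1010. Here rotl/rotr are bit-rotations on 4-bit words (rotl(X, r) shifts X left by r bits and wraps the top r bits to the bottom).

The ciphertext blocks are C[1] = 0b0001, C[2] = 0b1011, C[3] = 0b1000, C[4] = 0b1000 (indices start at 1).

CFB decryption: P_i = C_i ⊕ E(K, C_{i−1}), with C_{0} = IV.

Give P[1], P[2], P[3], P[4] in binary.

P[1]: E(K, 0b1010) = 0b0010; 0b0001 ⊕ 0b0010 = 0b0011.
P[2]: E(K, 0b0001) = 0b0101; 0b1011 ⊕ 0b0101 = 0b1110.
P[3]: E(K, 0b1011) = 0b0000; 0b1000 ⊕ 0b0000 = 0b1000.
P[4]: E(K, 0b1000) = 0b0110; 0b1000 ⊕ 0b0110 = 0b1110.

P[1] = 0b0011, P[2] = 0b1110, P[3] = 0b1000, P[4] = 0b1110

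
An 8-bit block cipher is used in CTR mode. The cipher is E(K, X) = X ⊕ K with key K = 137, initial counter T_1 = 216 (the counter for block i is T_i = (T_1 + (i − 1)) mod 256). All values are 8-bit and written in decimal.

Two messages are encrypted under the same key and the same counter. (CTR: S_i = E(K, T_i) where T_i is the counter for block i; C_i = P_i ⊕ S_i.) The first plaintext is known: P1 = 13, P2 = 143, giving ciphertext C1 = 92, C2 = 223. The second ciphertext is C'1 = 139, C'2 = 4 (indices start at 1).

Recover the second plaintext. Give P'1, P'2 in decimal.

In CTR with a reused counter, both messages share the same keystream S_i, so C_i ⊕ C'_i = P_i ⊕ P'_i and thus P'_i = P_i ⊕ C_i ⊕ C'_i.
P'1: 13 ⊕ 92 ⊕ 139 = 218.
P'2: 143 ⊕ 223 ⊕ 4 = 84.

P'1 = 218, P'2 = 84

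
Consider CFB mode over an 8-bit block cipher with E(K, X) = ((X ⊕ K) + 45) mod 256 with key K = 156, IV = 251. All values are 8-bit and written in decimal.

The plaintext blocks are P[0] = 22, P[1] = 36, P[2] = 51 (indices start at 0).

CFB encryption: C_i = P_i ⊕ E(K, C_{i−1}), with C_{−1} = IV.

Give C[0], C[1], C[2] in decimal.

C[0]: E(K, 251) = 148; 22 ⊕ 148 = 130.
C[1]: E(K, 130) = 75; 36 ⊕ 75 = 111.
C[2]: E(K, 111) = 32; 51 ⊕ 32 = 19.

C[0] = 130, C[1] = 111, C[2] = 19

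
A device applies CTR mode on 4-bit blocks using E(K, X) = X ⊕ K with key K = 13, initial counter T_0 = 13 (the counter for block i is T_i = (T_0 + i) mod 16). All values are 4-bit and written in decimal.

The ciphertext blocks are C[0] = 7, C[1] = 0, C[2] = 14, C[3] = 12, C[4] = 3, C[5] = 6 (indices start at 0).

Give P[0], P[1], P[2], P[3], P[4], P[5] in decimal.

CTR decryption: S_i = E(K, T_i) where T_i is the counter for block i; P_i = C_i ⊕ S_i.
P[0]: T = 13, S = E(K, T) = 0; 7 ⊕ 0 = 7.
P[1]: T = 14, S = E(K, T) = 3; 0 ⊕ 3 = 3.
P[2]: T = 15, S = E(K, T) = 2; 14 ⊕ 2 = 12.
P[3]: T = 0, S = E(K, T) = 13; 12 ⊕ 13 = 1.
P[4]: T = 1, S = E(K, T) = 12; 3 ⊕ 12 = 15.
P[5]: T = 2, S = E(K, T) = 15; 6 ⊕ 15 = 9.

P[0] = 7, P[1] = 3, P[2] = 12, P[3] = 1, P[4] = 15, P[5] = 9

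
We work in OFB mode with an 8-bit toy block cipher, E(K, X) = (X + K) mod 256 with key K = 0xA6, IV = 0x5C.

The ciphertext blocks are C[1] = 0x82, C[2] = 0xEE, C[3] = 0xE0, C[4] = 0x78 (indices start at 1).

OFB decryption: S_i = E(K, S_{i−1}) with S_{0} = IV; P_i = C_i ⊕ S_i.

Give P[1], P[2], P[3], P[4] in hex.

P[1]: S = E(K, 0x5C) = 0x02; 0x82 ⊕ 0x02 = 0x80.
P[2]: S = E(K, 0x02) = 0xA8; 0xEE ⊕ 0xA8 = 0x46.
P[3]: S = E(K, 0xA8) = 0x4E; 0xE0 ⊕ 0x4E = 0xAE.
P[4]: S = E(K, 0x4E) = 0xF4; 0x78 ⊕ 0xF4 = 0x8C.

P[1] = 0x80, P[2] = 0x46, P[3] = 0xAE, P[4] = 0x8C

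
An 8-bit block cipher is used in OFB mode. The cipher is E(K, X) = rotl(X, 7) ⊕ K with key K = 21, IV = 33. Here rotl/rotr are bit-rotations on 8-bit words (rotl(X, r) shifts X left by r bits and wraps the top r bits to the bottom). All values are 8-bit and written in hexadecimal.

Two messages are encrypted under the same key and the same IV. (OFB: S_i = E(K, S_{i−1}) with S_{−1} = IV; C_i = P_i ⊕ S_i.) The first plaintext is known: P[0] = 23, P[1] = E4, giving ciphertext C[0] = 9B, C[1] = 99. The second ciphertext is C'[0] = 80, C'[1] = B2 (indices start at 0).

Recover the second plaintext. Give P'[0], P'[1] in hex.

P'[0] = 38, P'[1] = CF

In OFB with a reused IV, both messages share the same keystream S_i, so C_i ⊕ C'_i = P_i ⊕ P'_i and thus P'_i = P_i ⊕ C_i ⊕ C'_i.
P'[0]: 23 ⊕ 9B ⊕ 80 = 38.
P'[1]: E4 ⊕ 99 ⊕ B2 = CF.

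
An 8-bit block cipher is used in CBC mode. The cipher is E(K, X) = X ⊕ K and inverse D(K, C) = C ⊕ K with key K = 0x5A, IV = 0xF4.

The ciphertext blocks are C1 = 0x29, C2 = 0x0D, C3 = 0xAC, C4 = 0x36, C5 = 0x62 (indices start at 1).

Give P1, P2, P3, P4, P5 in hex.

P1 = 0x87, P2 = 0x7E, P3 = 0xFB, P4 = 0xC0, P5 = 0x0E

CBC decryption: P_i = D(K, C_i) ⊕ C_{i−1}, with C_{0} = IV.
P1: D(K, 0x29) = 0x73; 0x73 ⊕ 0xF4 = 0x87.
P2: D(K, 0x0D) = 0x57; 0x57 ⊕ 0x29 = 0x7E.
P3: D(K, 0xAC) = 0xF6; 0xF6 ⊕ 0x0D = 0xFB.
P4: D(K, 0x36) = 0x6C; 0x6C ⊕ 0xAC = 0xC0.
P5: D(K, 0x62) = 0x38; 0x38 ⊕ 0x36 = 0x0E.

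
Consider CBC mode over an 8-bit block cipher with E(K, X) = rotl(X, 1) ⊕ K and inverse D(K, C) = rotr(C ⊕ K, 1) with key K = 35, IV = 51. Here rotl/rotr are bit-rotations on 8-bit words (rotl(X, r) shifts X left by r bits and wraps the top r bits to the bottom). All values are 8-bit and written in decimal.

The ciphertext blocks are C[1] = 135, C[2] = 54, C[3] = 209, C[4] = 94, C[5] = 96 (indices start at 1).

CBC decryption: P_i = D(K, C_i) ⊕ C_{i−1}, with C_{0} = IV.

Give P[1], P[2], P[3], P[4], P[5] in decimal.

P[1]: D(K, 135) = 82; 82 ⊕ 51 = 97.
P[2]: D(K, 54) = 138; 138 ⊕ 135 = 13.
P[3]: D(K, 209) = 121; 121 ⊕ 54 = 79.
P[4]: D(K, 94) = 190; 190 ⊕ 209 = 111.
P[5]: D(K, 96) = 161; 161 ⊕ 94 = 255.

P[1] = 97, P[2] = 13, P[3] = 79, P[4] = 111, P[5] = 255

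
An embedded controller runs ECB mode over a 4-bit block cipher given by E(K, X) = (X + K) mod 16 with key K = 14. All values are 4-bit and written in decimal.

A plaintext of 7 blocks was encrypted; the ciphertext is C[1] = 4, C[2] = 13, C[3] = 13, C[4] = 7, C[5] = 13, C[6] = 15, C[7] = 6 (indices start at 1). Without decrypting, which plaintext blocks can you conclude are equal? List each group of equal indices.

ECB encrypts each block independently with the same key, so equal ciphertext blocks imply equal plaintext blocks.
C[2] = C[3] = C[5] = 13, so P[2] = P[3] = P[5].

P[2] = P[3] = P[5]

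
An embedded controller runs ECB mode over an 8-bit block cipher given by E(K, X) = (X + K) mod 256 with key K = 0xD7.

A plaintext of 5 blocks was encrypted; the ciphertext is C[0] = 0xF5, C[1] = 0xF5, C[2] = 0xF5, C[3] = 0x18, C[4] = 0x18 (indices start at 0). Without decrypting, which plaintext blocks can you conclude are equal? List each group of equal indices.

P[0] = P[1] = P[2]; P[3] = P[4]

ECB encrypts each block independently with the same key, so equal ciphertext blocks imply equal plaintext blocks.
C[0] = C[1] = C[2] = 0xF5, so P[0] = P[1] = P[2].
C[3] = C[4] = 0x18, so P[3] = P[4].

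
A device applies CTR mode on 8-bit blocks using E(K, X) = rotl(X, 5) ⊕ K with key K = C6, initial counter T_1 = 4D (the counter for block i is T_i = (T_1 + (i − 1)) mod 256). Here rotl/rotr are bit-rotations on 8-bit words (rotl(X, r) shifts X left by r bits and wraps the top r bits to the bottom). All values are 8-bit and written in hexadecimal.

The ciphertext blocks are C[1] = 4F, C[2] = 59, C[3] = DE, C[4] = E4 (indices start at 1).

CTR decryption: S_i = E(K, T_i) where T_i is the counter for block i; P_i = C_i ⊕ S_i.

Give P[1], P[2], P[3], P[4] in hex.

P[1]: T = 4D, S = E(K, T) = 6F; 4F ⊕ 6F = 20.
P[2]: T = 4E, S = E(K, T) = 0F; 59 ⊕ 0F = 56.
P[3]: T = 4F, S = E(K, T) = 2F; DE ⊕ 2F = F1.
P[4]: T = 50, S = E(K, T) = CC; E4 ⊕ CC = 28.

P[1] = 20, P[2] = 56, P[3] = F1, P[4] = 28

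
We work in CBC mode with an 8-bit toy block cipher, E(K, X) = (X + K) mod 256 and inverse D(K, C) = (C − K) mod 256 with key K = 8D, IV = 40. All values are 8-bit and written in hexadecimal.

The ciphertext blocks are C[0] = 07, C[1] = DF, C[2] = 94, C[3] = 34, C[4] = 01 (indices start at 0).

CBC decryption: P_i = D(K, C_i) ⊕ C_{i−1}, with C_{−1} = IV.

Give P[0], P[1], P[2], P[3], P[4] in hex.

P[0] = 3A, P[1] = 55, P[2] = D8, P[3] = 33, P[4] = 40

P[0]: D(K, 07) = 7A; 7A ⊕ 40 = 3A.
P[1]: D(K, DF) = 52; 52 ⊕ 07 = 55.
P[2]: D(K, 94) = 07; 07 ⊕ DF = D8.
P[3]: D(K, 34) = A7; A7 ⊕ 94 = 33.
P[4]: D(K, 01) = 74; 74 ⊕ 34 = 40.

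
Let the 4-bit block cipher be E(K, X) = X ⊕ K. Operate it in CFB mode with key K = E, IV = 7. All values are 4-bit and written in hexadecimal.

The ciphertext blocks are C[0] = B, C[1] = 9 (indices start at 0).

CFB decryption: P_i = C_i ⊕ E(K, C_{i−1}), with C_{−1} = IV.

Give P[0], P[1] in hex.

P[0] = 2, P[1] = C

P[0]: E(K, 7) = 9; B ⊕ 9 = 2.
P[1]: E(K, B) = 5; 9 ⊕ 5 = C.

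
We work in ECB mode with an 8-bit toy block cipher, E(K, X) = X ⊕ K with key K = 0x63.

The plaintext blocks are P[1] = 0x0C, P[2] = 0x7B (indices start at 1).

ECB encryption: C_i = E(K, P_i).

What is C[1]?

C[1]: E(K, 0x0C) = 0x6F.

C[1] = 0x6F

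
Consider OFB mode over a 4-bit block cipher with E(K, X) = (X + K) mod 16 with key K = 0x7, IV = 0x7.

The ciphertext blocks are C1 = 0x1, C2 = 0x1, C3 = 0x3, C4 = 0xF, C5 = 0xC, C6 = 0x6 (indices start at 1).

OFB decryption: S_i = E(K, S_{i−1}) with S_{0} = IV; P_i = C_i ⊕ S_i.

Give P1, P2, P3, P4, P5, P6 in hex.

P1: S = E(K, 0x7) = 0xE; 0x1 ⊕ 0xE = 0xF.
P2: S = E(K, 0xE) = 0x5; 0x1 ⊕ 0x5 = 0x4.
P3: S = E(K, 0x5) = 0xC; 0x3 ⊕ 0xC = 0xF.
P4: S = E(K, 0xC) = 0x3; 0xF ⊕ 0x3 = 0xC.
P5: S = E(K, 0x3) = 0xA; 0xC ⊕ 0xA = 0x6.
P6: S = E(K, 0xA) = 0x1; 0x6 ⊕ 0x1 = 0x7.

P1 = 0xF, P2 = 0x4, P3 = 0xF, P4 = 0xC, P5 = 0x6, P6 = 0x7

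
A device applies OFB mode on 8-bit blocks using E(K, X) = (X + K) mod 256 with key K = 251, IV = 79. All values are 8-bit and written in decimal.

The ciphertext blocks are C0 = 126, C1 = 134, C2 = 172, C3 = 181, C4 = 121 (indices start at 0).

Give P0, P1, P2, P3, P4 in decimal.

P0 = 52, P1 = 195, P2 = 236, P3 = 142, P4 = 79

OFB decryption: S_i = E(K, S_{i−1}) with S_{−1} = IV; P_i = C_i ⊕ S_i.
P0: S = E(K, 79) = 74; 126 ⊕ 74 = 52.
P1: S = E(K, 74) = 69; 134 ⊕ 69 = 195.
P2: S = E(K, 69) = 64; 172 ⊕ 64 = 236.
P3: S = E(K, 64) = 59; 181 ⊕ 59 = 142.
P4: S = E(K, 59) = 54; 121 ⊕ 54 = 79.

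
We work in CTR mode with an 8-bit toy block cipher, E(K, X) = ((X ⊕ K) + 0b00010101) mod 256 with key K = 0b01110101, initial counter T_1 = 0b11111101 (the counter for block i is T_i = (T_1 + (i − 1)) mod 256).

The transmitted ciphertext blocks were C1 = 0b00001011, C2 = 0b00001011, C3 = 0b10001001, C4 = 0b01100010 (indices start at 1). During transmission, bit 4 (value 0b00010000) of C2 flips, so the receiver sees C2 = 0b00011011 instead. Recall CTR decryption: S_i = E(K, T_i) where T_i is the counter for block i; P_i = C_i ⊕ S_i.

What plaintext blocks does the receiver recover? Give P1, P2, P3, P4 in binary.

Only C2 changed, to 0b00011011. In CTR, a change in C_i flips the same bit in P_i only; the keystream is unaffected. Decrypting the received ciphertext:
P1: T = 0b11111101, S = E(K, T) = 0b10011101; 0b00001011 ⊕ 0b10011101 = 0b10010110.
P2: T = 0b11111110, S = E(K, T) = 0b10100000; 0b00011011 ⊕ 0b10100000 = 0b10111011.
P3: T = 0b11111111, S = E(K, T) = 0b10011111; 0b10001001 ⊕ 0b10011111 = 0b00010110.
P4: T = 0b00000000, S = E(K, T) = 0b10001010; 0b01100010 ⊕ 0b10001010 = 0b11101000.
Blocks that differ from the original plaintext: P2.

P1 = 0b10010110, P2 = 0b10111011, P3 = 0b00010110, P4 = 0b11101000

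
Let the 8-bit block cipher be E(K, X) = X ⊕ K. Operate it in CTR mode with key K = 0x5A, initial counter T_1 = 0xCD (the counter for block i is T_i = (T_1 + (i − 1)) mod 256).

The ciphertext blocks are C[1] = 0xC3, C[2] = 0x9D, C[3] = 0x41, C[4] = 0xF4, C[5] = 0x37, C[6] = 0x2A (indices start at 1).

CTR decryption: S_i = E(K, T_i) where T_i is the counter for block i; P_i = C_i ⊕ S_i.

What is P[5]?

P[5] = 0xBC

P[5]: T = 0xD1, S = E(K, T) = 0x8B; 0x37 ⊕ 0x8B = 0xBC.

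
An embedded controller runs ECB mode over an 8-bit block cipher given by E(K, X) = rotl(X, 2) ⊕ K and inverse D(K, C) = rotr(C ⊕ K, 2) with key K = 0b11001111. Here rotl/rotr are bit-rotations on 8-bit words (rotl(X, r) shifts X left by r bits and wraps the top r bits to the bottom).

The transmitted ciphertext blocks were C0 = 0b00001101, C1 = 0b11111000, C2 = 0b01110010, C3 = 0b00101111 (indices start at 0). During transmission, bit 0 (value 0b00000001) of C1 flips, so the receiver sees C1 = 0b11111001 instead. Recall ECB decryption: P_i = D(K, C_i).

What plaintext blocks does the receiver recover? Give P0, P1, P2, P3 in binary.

P0 = 0b10110000, P1 = 0b10001101, P2 = 0b01101111, P3 = 0b00111000

Only C1 changed, to 0b11111001. In ECB, a change in C_i affects only P_i. Decrypting the received ciphertext:
P0: D(K, 0b00001101) = 0b10110000.
P1: D(K, 0b11111001) = 0b10001101.
P2: D(K, 0b01110010) = 0b01101111.
P3: D(K, 0b00101111) = 0b00111000.
Blocks that differ from the original plaintext: P1.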